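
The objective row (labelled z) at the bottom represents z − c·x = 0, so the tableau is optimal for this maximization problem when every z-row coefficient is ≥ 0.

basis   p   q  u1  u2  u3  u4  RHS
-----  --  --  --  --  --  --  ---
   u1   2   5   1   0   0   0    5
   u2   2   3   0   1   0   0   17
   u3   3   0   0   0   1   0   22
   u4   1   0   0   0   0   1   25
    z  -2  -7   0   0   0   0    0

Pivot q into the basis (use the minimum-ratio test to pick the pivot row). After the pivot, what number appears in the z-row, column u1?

Ratio test on column q — row 1: 5/5 = 1; row 2: 17/3 = 17/3; row 3: entry 0 ≤ 0; row 4: entry 0 ≤ 0. Minimum is 1 at row 1 (u1 leaves); pivot element 5.
Divide row 1 by 5; eliminate column q from the other rows.
z-row update in column u1: 0 − (-7)·(1/5) = 7/5.

7/5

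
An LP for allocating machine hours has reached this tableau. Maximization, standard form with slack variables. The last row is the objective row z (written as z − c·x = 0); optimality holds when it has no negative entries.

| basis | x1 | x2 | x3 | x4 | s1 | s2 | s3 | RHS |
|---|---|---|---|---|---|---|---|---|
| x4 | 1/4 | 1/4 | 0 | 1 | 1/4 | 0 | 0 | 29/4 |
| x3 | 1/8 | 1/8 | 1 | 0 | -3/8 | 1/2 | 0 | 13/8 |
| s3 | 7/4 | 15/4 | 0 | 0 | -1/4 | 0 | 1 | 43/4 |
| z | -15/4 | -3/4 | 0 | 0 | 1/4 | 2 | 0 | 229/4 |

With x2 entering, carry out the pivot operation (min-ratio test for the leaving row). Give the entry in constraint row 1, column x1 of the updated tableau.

2/15

Ratio test on column x2 — row 1: (29/4)/(1/4) = 29; row 2: (13/8)/(1/8) = 13; row 3: (43/4)/(15/4) = 43/15. Minimum is 43/15 at row 3 (s3 leaves); pivot element 15/4.
Divide row 3 by 15/4; eliminate column x2 from the other rows.
Row 1 update in column x1: 1/4 − (1/4)·(7/15) = 2/15.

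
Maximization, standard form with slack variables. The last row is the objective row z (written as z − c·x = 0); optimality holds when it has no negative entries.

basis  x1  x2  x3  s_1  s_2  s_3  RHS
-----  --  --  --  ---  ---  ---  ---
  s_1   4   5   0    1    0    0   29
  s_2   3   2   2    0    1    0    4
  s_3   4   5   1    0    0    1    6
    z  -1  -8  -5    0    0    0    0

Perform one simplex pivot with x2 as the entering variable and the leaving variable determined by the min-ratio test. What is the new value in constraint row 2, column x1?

7/5

Ratio test on column x2 — row 1: 29/5 = 29/5; row 2: 4/2 = 2; row 3: 6/5 = 6/5. Minimum is 6/5 at row 3 (s_3 leaves); pivot element 5.
Divide row 3 by 5; eliminate column x2 from the other rows.
Row 2 update in column x1: 3 − 2·(4/5) = 7/5.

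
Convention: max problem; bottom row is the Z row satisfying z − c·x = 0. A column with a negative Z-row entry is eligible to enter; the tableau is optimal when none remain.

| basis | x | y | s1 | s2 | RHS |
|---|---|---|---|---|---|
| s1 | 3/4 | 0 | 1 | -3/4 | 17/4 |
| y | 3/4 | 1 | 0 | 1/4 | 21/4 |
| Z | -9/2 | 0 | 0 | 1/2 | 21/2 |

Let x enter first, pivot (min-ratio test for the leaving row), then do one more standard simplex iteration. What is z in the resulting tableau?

40

Ratio test on column x — row 1: (17/4)/(3/4) = 17/3; row 2: (21/4)/(3/4) = 7. Minimum is 17/3 at row 1 (s1 leaves); pivot element 3/4.
Pivot on row 1; the Z-row RHS becomes 21/2 − (-9/2)·(17/3) = 36.
Next entering variable (most negative Z-row entry -4): s2.
Ratio test on column s2 — row 1: entry -1 ≤ 0; row 2: 1/1 = 1. Minimum is 1 at row 2 (y leaves); pivot element 1.
After the second pivot the Z-row RHS is 36 − (-4)·1 = 40.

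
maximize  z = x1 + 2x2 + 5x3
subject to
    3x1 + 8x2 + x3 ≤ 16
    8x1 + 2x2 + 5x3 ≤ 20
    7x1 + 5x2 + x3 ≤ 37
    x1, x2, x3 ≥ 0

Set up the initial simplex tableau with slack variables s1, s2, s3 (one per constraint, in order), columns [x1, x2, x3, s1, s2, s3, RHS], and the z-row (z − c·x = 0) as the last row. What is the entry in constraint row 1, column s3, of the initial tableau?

Slack s3 belongs to constraint 3; its column is the unit vector e_3, so the entry in row 1 is 0.

0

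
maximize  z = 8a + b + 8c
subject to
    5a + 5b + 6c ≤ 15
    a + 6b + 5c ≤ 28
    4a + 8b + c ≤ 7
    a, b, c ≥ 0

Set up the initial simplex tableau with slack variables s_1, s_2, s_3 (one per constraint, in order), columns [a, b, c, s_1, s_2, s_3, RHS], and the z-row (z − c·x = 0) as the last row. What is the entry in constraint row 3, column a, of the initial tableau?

Constraint 3 has coefficient 4 on a.

4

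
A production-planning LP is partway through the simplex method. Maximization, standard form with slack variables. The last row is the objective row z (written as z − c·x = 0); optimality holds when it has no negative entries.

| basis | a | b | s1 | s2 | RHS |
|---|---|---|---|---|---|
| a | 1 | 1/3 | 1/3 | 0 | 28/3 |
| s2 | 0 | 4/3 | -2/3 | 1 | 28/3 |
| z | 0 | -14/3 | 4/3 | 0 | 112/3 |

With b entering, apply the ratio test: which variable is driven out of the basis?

Column b entries and ratios — a: (28/3)/(1/3) = 28; s2: (28/3)/(4/3) = 7.
Smallest ratio is 7 in the row of s2, so s2 leaves.

s2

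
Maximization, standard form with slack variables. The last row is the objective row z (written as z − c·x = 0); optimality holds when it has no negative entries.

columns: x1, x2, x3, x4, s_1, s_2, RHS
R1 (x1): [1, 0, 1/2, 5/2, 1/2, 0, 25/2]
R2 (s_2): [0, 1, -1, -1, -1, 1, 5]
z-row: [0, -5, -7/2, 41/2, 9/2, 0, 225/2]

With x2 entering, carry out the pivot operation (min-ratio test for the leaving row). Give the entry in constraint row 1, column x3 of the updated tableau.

Ratio test on column x2 — row 1: entry 0 ≤ 0; row 2: 5/1 = 5. Minimum is 5 at row 2 (s_2 leaves); pivot element 1.
Divide row 2 by 1; eliminate column x2 from the other rows.
Row 1 update in column x3: 1/2 − 0·(-1) = 1/2.

1/2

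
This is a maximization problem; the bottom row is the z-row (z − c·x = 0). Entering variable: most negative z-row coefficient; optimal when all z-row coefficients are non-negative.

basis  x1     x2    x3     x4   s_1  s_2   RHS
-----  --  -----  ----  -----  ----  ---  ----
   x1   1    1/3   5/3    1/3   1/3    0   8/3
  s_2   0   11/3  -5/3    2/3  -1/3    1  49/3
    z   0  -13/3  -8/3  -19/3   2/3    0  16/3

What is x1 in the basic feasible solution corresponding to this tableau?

8/3

x1 is basic (row 1); its value is the RHS of that row, 8/3.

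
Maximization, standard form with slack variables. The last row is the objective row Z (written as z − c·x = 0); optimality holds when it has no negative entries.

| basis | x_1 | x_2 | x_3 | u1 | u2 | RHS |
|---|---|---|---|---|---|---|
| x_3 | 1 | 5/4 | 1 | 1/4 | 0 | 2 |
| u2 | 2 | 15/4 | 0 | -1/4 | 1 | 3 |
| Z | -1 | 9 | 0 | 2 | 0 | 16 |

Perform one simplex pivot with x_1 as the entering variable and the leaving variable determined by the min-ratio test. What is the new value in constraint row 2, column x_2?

15/8

Ratio test on column x_1 — row 1: 2/1 = 2; row 2: 3/2 = 3/2. Minimum is 3/2 at row 2 (u2 leaves); pivot element 2.
Divide row 2 by 2; eliminate column x_1 from the other rows.
In the new row 2, the x_2 entry is the old entry divided by the pivot: (15/4)/2 = 15/8.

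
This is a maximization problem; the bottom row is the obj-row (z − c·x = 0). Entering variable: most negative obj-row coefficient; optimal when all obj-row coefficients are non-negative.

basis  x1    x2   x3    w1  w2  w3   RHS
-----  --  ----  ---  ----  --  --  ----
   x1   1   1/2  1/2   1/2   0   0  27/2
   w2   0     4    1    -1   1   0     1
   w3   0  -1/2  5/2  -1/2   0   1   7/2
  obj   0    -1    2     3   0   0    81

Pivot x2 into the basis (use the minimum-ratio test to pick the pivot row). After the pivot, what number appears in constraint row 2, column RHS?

Ratio test on column x2 — row 1: (27/2)/(1/2) = 27; row 2: 1/4 = 1/4; row 3: entry -1/2 ≤ 0. Minimum is 1/4 at row 2 (w2 leaves); pivot element 4.
Divide row 2 by 4; eliminate column x2 from the other rows.
In the new row 2, the RHS entry is the old entry divided by the pivot: 1/4 = 1/4.

1/4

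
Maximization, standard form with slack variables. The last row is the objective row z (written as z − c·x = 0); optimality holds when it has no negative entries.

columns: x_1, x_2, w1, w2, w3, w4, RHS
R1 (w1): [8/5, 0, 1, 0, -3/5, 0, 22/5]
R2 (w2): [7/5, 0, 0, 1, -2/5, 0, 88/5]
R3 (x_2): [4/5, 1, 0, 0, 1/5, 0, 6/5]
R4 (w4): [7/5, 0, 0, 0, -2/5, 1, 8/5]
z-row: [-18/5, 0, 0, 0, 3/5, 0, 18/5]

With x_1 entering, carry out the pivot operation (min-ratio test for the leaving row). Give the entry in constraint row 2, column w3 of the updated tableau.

0

Ratio test on column x_1 — row 1: (22/5)/(8/5) = 11/4; row 2: (88/5)/(7/5) = 88/7; row 3: (6/5)/(4/5) = 3/2; row 4: (8/5)/(7/5) = 8/7. Minimum is 8/7 at row 4 (w4 leaves); pivot element 7/5.
Divide row 4 by 7/5; eliminate column x_1 from the other rows.
Row 2 update in column w3: -2/5 − (7/5)·(-2/7) = 0.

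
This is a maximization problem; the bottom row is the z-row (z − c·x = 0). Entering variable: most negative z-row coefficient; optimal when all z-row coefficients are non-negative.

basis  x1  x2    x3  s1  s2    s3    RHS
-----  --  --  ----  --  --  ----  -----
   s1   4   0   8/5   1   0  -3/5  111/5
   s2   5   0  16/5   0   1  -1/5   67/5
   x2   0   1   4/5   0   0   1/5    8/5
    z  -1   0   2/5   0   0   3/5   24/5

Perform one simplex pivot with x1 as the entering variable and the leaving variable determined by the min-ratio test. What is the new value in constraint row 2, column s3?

-1/25

Ratio test on column x1 — row 1: (111/5)/4 = 111/20; row 2: (67/5)/5 = 67/25; row 3: entry 0 ≤ 0. Minimum is 67/25 at row 2 (s2 leaves); pivot element 5.
Divide row 2 by 5; eliminate column x1 from the other rows.
In the new row 2, the s3 entry is the old entry divided by the pivot: (-1/5)/5 = -1/25.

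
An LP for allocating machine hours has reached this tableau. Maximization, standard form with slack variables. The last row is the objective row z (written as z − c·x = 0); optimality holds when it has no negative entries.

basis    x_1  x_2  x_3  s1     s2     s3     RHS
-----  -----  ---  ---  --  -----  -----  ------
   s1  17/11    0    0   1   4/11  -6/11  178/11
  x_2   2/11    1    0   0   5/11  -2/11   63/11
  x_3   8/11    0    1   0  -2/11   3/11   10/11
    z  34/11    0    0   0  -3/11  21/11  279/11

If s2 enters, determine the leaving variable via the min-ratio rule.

Column s2 entries and ratios — s1: (178/11)/(4/11) = 89/2; x_2: (63/11)/(5/11) = 63/5; x_3: -2/11 ≤ 0, skip.
Smallest ratio is 63/5 in the row of x_2, so x_2 leaves.

x_2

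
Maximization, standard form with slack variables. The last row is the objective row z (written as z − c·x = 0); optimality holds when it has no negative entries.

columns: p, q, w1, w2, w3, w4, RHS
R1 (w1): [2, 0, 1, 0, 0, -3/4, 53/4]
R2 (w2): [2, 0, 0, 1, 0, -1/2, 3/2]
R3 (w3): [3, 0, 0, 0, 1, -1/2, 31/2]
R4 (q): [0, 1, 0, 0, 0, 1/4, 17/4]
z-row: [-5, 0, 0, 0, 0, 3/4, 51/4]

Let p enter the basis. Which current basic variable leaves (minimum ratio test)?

w2

Column p entries and ratios — w1: (53/4)/2 = 53/8; w2: (3/2)/2 = 3/4; w3: (31/2)/3 = 31/6; q: 0 ≤ 0, skip.
Smallest ratio is 3/4 in the row of w2, so w2 leaves.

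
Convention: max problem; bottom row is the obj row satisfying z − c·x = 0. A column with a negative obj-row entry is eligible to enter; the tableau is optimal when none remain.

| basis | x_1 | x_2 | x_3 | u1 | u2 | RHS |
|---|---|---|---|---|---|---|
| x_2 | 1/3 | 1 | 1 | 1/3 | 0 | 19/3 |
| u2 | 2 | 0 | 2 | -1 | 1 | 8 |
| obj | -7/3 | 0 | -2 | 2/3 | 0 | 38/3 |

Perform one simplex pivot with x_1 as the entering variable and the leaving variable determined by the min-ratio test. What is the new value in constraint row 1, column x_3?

Ratio test on column x_1 — row 1: (19/3)/(1/3) = 19; row 2: 8/2 = 4. Minimum is 4 at row 2 (u2 leaves); pivot element 2.
Divide row 2 by 2; eliminate column x_1 from the other rows.
Row 1 update in column x_3: 1 − (1/3)·1 = 2/3.

2/3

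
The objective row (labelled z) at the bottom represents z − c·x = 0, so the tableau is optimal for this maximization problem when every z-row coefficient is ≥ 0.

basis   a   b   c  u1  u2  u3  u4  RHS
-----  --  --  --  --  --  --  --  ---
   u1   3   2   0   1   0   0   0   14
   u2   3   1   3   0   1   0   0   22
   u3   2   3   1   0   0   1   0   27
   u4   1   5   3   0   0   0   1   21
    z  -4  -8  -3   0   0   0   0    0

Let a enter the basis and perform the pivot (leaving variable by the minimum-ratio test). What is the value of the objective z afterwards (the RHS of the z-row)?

Ratio test on column a — row 1: 14/3 = 14/3; row 2: 22/3 = 22/3; row 3: 27/2 = 27/2; row 4: 21/1 = 21. Minimum is 14/3 at row 1 (u1 leaves); pivot element 3.
Pivot on row 1; the z-row RHS becomes 0 − (-4)·(14/3) = 56/3.

56/3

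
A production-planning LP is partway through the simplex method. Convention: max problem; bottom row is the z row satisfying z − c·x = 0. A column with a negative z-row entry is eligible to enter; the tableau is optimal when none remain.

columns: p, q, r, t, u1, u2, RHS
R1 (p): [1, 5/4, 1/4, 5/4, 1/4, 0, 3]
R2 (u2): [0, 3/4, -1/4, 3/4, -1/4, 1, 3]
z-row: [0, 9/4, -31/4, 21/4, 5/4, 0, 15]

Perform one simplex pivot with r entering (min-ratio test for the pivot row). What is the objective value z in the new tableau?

Ratio test on column r — row 1: 3/(1/4) = 12; row 2: entry -1/4 ≤ 0. Minimum is 12 at row 1 (p leaves); pivot element 1/4.
Pivot on row 1; the z-row RHS becomes 15 − (-31/4)·12 = 108.

108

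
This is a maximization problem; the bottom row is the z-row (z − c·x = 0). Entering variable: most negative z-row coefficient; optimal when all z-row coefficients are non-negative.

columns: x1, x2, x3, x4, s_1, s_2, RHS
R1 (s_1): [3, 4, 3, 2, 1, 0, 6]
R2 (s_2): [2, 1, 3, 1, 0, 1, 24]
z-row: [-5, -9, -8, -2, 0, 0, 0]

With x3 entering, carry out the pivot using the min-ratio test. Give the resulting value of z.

16

Ratio test on column x3 — row 1: 6/3 = 2; row 2: 24/3 = 8. Minimum is 2 at row 1 (s_1 leaves); pivot element 3.
Pivot on row 1; the z-row RHS becomes 0 − (-8)·2 = 16.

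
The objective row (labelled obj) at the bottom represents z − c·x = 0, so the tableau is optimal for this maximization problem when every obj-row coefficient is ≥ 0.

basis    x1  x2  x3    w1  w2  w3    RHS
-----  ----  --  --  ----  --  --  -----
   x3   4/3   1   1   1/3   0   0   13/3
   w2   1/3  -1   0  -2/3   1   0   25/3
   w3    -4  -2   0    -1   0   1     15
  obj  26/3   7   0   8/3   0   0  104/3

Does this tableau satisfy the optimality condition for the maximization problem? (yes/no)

Every obj-row coefficient is ≥ 0, so the tableau is optimal.

yes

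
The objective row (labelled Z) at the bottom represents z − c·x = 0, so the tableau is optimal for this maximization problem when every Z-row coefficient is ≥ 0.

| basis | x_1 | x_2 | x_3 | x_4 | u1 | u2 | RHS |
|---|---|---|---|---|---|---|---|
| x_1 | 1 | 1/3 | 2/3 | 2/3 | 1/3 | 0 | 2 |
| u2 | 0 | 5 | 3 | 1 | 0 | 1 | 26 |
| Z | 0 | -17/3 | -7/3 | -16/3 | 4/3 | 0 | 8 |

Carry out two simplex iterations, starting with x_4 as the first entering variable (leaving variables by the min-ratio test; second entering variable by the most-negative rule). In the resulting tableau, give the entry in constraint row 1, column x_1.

5/3

Ratio test on column x_4 — row 1: 2/(2/3) = 3; row 2: 26/1 = 26. Minimum is 3 at row 1 (x_1 leaves); pivot element 2/3.
Divide row 1 by 2/3; eliminate column x_4 from the other rows.
Second iteration: most negative Z-row entry is -3 in column x_2, so x_2 enters.
Ratio test on column x_2 — row 1: 3/(1/2) = 6; row 2: 23/(9/2) = 46/9. Minimum is 46/9 at row 2 (u2 leaves); pivot element 9/2.
Divide row 2 by 9/2; eliminate column x_2 from the other rows.
After both pivots, the entry at constraint row 1, column x_1 is 5/3.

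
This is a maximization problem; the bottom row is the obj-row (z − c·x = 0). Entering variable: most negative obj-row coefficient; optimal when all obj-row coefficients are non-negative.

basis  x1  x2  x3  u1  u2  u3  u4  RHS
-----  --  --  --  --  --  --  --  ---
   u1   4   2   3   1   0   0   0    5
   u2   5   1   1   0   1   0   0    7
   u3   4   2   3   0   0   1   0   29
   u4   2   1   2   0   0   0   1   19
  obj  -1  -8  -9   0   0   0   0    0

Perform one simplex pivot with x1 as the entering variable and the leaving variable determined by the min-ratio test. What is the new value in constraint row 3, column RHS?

Ratio test on column x1 — row 1: 5/4 = 5/4; row 2: 7/5 = 7/5; row 3: 29/4 = 29/4; row 4: 19/2 = 19/2. Minimum is 5/4 at row 1 (u1 leaves); pivot element 4.
Divide row 1 by 4; eliminate column x1 from the other rows.
Row 3 update in column RHS: 29 − 4·(5/4) = 24.

24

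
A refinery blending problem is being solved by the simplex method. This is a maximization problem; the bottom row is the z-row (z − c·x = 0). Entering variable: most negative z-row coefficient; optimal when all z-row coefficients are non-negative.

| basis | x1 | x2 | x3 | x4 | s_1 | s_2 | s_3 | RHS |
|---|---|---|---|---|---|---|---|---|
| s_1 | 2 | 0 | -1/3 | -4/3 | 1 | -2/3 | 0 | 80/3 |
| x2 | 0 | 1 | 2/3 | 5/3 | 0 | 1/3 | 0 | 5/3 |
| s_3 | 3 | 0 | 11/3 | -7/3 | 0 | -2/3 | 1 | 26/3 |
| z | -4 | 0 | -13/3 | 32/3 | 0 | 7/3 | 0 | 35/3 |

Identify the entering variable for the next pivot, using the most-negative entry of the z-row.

Negative z-row entries: x1: -4, x3: -13/3.
The most negative is -13/3 in column x3, so x3 enters.

x3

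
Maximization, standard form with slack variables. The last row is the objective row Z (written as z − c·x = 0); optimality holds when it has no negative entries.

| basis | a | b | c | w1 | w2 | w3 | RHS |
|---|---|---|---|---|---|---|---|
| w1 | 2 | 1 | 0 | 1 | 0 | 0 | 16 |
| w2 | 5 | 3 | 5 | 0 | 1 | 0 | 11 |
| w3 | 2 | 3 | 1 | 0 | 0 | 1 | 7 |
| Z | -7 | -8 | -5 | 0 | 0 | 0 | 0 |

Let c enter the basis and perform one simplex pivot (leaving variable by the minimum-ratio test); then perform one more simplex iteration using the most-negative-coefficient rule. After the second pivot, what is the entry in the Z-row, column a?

1/12

Ratio test on column c — row 1: entry 0 ≤ 0; row 2: 11/5 = 11/5; row 3: 7/1 = 7. Minimum is 11/5 at row 2 (w2 leaves); pivot element 5.
Divide row 2 by 5; eliminate column c from the other rows.
Second iteration: most negative Z-row entry is -5 in column b, so b enters.
Ratio test on column b — row 1: 16/1 = 16; row 2: (11/5)/(3/5) = 11/3; row 3: (24/5)/(12/5) = 2. Minimum is 2 at row 3 (w3 leaves); pivot element 12/5.
Divide row 3 by 12/5; eliminate column b from the other rows.
After both pivots, the entry at the Z-row, column a is 1/12.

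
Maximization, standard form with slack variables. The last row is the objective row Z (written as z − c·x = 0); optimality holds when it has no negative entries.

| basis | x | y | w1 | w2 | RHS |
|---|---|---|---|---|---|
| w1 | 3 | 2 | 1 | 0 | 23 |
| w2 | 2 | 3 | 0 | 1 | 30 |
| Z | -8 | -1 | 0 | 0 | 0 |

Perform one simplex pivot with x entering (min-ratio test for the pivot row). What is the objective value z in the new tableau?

Ratio test on column x — row 1: 23/3 = 23/3; row 2: 30/2 = 15. Minimum is 23/3 at row 1 (w1 leaves); pivot element 3.
Pivot on row 1; the Z-row RHS becomes 0 − (-8)·(23/3) = 184/3.

184/3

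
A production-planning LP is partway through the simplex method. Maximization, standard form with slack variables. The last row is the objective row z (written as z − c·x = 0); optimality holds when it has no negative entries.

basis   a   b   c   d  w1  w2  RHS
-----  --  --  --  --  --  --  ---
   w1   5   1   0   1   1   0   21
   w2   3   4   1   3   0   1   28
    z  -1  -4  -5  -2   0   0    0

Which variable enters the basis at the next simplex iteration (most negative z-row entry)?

c

Negative z-row entries: a: -1, b: -4, c: -5, d: -2.
The most negative is -5 in column c, so c enters.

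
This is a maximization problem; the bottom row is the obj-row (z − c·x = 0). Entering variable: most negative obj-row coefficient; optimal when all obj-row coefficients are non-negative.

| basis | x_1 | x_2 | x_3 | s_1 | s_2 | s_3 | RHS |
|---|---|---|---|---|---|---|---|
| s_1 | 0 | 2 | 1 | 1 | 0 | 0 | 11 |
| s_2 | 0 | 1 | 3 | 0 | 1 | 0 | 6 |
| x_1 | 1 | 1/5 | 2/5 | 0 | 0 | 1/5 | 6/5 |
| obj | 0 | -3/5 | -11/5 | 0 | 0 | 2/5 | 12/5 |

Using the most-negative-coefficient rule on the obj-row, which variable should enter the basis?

x_3

Negative obj-row entries: x_2: -3/5, x_3: -11/5.
The most negative is -11/5 in column x_3, so x_3 enters.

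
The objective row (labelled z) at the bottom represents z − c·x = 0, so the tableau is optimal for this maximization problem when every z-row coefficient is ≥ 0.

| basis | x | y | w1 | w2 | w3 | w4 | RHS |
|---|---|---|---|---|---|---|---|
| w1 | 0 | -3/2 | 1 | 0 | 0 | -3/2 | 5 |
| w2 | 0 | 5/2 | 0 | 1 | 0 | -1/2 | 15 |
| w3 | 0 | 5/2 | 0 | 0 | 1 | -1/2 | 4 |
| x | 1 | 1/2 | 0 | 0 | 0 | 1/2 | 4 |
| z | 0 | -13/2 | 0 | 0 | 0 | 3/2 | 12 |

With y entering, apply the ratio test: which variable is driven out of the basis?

w3

Column y entries and ratios — w1: -3/2 ≤ 0, skip; w2: 15/(5/2) = 6; w3: 4/(5/2) = 8/5; x: 4/(1/2) = 8.
Smallest ratio is 8/5 in the row of w3, so w3 leaves.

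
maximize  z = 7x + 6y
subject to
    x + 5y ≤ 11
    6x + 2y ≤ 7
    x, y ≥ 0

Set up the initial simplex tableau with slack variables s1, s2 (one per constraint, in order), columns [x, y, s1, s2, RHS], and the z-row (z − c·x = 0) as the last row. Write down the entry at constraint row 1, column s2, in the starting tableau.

Slack s2 belongs to constraint 2; its column is the unit vector e_2, so the entry in row 1 is 0.

0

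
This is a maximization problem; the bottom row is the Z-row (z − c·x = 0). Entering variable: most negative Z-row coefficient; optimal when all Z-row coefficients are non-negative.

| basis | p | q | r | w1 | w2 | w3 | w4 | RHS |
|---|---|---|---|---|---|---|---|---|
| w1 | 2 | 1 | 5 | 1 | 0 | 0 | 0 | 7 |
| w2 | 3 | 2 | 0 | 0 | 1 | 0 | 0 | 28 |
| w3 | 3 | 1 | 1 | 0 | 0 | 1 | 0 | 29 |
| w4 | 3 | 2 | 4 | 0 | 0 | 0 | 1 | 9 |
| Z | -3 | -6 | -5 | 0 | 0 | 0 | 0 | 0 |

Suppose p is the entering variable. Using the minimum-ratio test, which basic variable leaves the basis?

Column p entries and ratios — w1: 7/2 = 7/2; w2: 28/3 = 28/3; w3: 29/3 = 29/3; w4: 9/3 = 3.
Smallest ratio is 3 in the row of w4, so w4 leaves.

w4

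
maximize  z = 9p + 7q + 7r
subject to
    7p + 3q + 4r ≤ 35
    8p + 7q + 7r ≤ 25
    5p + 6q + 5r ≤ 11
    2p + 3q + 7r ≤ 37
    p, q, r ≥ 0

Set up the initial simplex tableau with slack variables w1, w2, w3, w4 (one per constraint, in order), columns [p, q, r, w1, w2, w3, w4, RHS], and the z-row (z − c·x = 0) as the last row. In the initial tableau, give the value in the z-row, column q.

-7

The z-row carries the negated objective coefficients: the q entry is -7.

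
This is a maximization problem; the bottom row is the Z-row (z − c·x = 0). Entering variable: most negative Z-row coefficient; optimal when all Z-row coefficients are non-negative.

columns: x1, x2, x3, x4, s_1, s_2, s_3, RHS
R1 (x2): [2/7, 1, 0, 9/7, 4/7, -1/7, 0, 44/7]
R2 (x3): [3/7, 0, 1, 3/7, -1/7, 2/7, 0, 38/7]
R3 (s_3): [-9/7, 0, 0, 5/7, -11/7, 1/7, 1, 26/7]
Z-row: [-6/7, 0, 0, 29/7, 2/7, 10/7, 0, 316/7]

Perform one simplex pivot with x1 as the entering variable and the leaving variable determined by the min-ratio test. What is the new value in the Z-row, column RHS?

Ratio test on column x1 — row 1: (44/7)/(2/7) = 22; row 2: (38/7)/(3/7) = 38/3; row 3: entry -9/7 ≤ 0. Minimum is 38/3 at row 2 (x3 leaves); pivot element 3/7.
Divide row 2 by 3/7; eliminate column x1 from the other rows.
Z-row update in column RHS: 316/7 − (-6/7)·(38/3) = 56.

56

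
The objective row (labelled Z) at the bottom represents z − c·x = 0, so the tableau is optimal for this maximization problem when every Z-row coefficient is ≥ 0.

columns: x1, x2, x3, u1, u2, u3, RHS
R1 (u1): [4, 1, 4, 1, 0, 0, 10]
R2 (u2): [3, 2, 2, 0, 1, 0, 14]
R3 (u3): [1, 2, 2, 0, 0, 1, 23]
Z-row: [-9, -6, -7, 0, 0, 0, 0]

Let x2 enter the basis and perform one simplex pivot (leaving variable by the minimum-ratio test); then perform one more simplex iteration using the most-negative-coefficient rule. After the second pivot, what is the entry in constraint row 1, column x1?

5/6

Ratio test on column x2 — row 1: 10/1 = 10; row 2: 14/2 = 7; row 3: 23/2 = 23/2. Minimum is 7 at row 2 (u2 leaves); pivot element 2.
Divide row 2 by 2; eliminate column x2 from the other rows.
Second iteration: most negative Z-row entry is -1 in column x3, so x3 enters.
Ratio test on column x3 — row 1: 3/3 = 1; row 2: 7/1 = 7; row 3: entry 0 ≤ 0. Minimum is 1 at row 1 (u1 leaves); pivot element 3.
Divide row 1 by 3; eliminate column x3 from the other rows.
After both pivots, the entry at constraint row 1, column x1 is 5/6.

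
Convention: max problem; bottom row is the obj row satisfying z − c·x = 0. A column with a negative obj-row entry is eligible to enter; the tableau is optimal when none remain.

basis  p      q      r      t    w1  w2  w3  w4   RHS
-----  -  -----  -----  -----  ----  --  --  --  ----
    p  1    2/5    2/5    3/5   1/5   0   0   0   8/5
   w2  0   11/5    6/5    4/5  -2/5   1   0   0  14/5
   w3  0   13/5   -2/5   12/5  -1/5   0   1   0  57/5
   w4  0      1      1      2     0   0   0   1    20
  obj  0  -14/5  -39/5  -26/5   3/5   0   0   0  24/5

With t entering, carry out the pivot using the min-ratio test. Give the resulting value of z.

56/3

Ratio test on column t — row 1: (8/5)/(3/5) = 8/3; row 2: (14/5)/(4/5) = 7/2; row 3: (57/5)/(12/5) = 19/4; row 4: 20/2 = 10. Minimum is 8/3 at row 1 (p leaves); pivot element 3/5.
Pivot on row 1; the obj-row RHS becomes 24/5 − (-26/5)·(8/3) = 56/3.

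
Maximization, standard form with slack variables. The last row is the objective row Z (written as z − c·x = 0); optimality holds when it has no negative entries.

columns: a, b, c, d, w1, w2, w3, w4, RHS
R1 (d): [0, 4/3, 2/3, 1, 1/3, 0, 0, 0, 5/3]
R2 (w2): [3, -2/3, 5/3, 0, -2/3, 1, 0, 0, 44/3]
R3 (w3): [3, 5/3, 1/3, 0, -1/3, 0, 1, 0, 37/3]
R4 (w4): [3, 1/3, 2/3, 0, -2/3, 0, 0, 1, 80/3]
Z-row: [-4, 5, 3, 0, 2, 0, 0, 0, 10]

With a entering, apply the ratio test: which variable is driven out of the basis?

Column a entries and ratios — d: 0 ≤ 0, skip; w2: (44/3)/3 = 44/9; w3: (37/3)/3 = 37/9; w4: (80/3)/3 = 80/9.
Smallest ratio is 37/9 in the row of w3, so w3 leaves.

w3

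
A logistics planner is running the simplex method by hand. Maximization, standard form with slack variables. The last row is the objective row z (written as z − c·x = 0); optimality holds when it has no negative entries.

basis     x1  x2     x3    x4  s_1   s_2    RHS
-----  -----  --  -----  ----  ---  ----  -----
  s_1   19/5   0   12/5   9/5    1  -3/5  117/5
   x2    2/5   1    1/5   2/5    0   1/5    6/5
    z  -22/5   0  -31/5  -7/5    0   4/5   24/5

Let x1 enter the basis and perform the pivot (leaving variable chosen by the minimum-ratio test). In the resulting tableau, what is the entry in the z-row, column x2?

Ratio test on column x1 — row 1: (117/5)/(19/5) = 117/19; row 2: (6/5)/(2/5) = 3. Minimum is 3 at row 2 (x2 leaves); pivot element 2/5.
Divide row 2 by 2/5; eliminate column x1 from the other rows.
z-row update in column x2: 0 − (-22/5)·(5/2) = 11.

11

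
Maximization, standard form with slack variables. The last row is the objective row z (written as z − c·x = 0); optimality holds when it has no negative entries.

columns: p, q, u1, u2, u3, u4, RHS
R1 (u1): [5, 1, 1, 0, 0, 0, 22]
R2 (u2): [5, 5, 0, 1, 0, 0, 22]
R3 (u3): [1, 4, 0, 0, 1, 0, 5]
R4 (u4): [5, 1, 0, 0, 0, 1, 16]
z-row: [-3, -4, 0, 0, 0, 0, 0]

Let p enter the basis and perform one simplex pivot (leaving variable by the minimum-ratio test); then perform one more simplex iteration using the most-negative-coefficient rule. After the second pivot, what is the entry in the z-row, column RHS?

213/19

Ratio test on column p — row 1: 22/5 = 22/5; row 2: 22/5 = 22/5; row 3: 5/1 = 5; row 4: 16/5 = 16/5. Minimum is 16/5 at row 4 (u4 leaves); pivot element 5.
Divide row 4 by 5; eliminate column p from the other rows.
Second iteration: most negative z-row entry is -17/5 in column q, so q enters.
Ratio test on column q — row 1: entry 0 ≤ 0; row 2: 6/4 = 3/2; row 3: (9/5)/(19/5) = 9/19; row 4: (16/5)/(1/5) = 16. Minimum is 9/19 at row 3 (u3 leaves); pivot element 19/5.
Divide row 3 by 19/5; eliminate column q from the other rows.
After both pivots, the entry at the z-row, column RHS is 213/19.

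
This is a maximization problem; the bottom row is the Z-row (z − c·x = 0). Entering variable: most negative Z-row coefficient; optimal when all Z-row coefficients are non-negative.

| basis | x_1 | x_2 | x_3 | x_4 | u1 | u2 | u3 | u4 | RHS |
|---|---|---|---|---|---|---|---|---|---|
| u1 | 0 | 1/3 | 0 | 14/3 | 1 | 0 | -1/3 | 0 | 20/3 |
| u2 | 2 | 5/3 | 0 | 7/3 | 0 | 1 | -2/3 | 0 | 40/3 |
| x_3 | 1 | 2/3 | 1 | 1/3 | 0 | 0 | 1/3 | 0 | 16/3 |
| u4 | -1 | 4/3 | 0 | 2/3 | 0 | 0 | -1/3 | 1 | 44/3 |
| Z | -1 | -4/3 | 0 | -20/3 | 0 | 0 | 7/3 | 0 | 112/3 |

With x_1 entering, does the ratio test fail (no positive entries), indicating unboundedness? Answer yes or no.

Column x_1 has positive entries in row(s) 2, 3, so the ratio test bounds it — not unbounded.

no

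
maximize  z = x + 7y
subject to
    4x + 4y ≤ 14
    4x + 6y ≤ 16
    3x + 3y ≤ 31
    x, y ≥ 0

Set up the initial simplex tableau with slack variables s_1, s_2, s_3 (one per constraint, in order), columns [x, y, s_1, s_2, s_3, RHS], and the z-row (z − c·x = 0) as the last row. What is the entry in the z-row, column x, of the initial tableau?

The z-row carries the negated objective coefficients: the x entry is -1.

-1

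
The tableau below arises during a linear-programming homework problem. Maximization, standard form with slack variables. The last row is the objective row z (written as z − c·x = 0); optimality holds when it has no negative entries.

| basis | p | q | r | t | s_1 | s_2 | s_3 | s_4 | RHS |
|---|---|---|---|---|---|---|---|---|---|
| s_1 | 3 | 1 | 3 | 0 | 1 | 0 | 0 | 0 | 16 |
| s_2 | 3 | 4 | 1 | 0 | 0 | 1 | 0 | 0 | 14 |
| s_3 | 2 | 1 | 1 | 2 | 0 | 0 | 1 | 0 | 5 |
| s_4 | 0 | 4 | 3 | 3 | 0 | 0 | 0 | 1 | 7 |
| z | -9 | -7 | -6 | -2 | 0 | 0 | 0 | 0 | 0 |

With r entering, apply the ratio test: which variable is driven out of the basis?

Column r entries and ratios — s_1: 16/3 = 16/3; s_2: 14/1 = 14; s_3: 5/1 = 5; s_4: 7/3 = 7/3.
Smallest ratio is 7/3 in the row of s_4, so s_4 leaves.

s_4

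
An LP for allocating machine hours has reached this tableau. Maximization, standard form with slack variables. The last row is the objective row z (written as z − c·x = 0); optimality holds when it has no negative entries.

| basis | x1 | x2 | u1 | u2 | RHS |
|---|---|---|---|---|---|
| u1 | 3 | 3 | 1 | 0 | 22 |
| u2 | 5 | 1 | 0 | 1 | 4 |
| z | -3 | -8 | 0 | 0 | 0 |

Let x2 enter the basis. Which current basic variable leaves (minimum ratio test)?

Column x2 entries and ratios — u1: 22/3 = 22/3; u2: 4/1 = 4.
Smallest ratio is 4 in the row of u2, so u2 leaves.

u2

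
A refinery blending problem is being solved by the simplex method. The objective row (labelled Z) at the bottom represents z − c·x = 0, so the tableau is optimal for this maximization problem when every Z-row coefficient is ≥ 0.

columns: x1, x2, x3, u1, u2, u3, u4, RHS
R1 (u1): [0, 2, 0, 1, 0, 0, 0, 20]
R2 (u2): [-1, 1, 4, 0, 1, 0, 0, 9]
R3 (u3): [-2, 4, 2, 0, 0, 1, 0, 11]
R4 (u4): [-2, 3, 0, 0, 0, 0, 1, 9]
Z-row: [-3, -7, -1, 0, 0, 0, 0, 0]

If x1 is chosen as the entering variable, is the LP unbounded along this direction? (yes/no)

yes

Every constraint-row entry in column x1 is ≤ 0, so increasing x1 is unbounded.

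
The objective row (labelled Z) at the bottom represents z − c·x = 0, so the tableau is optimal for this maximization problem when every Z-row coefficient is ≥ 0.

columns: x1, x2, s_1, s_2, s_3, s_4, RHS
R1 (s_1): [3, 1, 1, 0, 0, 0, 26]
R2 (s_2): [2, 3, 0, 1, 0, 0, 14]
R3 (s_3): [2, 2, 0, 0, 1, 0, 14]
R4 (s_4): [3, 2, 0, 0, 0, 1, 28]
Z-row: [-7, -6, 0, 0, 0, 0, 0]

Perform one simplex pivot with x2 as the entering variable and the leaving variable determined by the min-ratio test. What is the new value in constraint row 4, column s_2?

-2/3

Ratio test on column x2 — row 1: 26/1 = 26; row 2: 14/3 = 14/3; row 3: 14/2 = 7; row 4: 28/2 = 14. Minimum is 14/3 at row 2 (s_2 leaves); pivot element 3.
Divide row 2 by 3; eliminate column x2 from the other rows.
Row 4 update in column s_2: 0 − 2·(1/3) = -2/3.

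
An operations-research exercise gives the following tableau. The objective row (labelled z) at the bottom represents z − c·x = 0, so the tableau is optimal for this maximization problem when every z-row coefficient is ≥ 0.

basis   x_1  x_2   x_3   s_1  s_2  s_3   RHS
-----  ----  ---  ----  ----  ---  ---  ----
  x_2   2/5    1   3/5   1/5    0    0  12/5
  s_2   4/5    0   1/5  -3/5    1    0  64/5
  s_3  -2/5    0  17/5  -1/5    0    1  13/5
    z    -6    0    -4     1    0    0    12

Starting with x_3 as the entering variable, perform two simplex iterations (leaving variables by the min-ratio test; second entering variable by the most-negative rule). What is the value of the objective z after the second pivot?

Ratio test on column x_3 — row 1: (12/5)/(3/5) = 4; row 2: (64/5)/(1/5) = 64; row 3: (13/5)/(17/5) = 13/17. Minimum is 13/17 at row 3 (s_3 leaves); pivot element 17/5.
Pivot on row 3; the z-row RHS becomes 12 − (-4)·(13/17) = 256/17.
Next entering variable (most negative z-row entry -110/17): x_1.
Ratio test on column x_1 — row 1: (33/17)/(8/17) = 33/8; row 2: (215/17)/(14/17) = 215/14; row 3: entry -2/17 ≤ 0. Minimum is 33/8 at row 1 (x_2 leaves); pivot element 8/17.
After the second pivot the z-row RHS is 256/17 − (-110/17)·(33/8) = 167/4.

167/4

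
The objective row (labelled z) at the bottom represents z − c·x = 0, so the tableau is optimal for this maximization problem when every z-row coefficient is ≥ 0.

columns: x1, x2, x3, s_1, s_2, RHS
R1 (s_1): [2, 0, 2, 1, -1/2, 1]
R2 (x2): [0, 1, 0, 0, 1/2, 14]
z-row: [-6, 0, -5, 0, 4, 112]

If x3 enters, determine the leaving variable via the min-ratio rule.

s_1

Column x3 entries and ratios — s_1: 1/2 = 1/2; x2: 0 ≤ 0, skip.
Smallest ratio is 1/2 in the row of s_1, so s_1 leaves.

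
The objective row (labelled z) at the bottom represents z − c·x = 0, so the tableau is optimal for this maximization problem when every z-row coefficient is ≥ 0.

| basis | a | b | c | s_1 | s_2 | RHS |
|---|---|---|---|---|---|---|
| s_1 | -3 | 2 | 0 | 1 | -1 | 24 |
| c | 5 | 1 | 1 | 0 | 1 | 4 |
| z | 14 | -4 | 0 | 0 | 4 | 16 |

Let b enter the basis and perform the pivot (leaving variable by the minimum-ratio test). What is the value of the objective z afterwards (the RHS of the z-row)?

32

Ratio test on column b — row 1: 24/2 = 12; row 2: 4/1 = 4. Minimum is 4 at row 2 (c leaves); pivot element 1.
Pivot on row 2; the z-row RHS becomes 16 − (-4)·4 = 32.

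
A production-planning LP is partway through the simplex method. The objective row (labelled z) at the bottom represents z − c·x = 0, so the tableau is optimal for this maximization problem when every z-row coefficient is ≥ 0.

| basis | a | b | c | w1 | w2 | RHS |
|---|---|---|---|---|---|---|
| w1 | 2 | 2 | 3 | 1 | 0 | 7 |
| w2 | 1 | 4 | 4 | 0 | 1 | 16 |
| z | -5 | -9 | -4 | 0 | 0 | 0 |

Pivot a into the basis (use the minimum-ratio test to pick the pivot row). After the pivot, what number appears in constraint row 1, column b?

1

Ratio test on column a — row 1: 7/2 = 7/2; row 2: 16/1 = 16. Minimum is 7/2 at row 1 (w1 leaves); pivot element 2.
Divide row 1 by 2; eliminate column a from the other rows.
In the new row 1, the b entry is the old entry divided by the pivot: 2/2 = 1.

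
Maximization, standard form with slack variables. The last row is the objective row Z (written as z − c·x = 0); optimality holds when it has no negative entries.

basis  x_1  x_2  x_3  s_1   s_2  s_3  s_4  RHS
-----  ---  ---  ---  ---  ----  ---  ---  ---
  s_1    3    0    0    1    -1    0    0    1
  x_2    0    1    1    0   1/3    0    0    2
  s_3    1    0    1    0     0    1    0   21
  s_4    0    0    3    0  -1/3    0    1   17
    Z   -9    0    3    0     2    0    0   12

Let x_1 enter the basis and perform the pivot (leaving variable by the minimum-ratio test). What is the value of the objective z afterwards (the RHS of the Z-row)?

15

Ratio test on column x_1 — row 1: 1/3 = 1/3; row 2: entry 0 ≤ 0; row 3: 21/1 = 21; row 4: entry 0 ≤ 0. Minimum is 1/3 at row 1 (s_1 leaves); pivot element 3.
Pivot on row 1; the Z-row RHS becomes 12 − (-9)·(1/3) = 15.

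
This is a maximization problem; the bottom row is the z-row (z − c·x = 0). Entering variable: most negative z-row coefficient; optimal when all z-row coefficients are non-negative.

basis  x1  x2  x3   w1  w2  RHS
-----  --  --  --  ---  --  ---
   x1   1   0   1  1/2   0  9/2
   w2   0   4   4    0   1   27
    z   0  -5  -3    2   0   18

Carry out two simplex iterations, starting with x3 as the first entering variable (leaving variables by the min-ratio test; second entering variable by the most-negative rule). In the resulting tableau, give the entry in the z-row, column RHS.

Ratio test on column x3 — row 1: (9/2)/1 = 9/2; row 2: 27/4 = 27/4. Minimum is 9/2 at row 1 (x1 leaves); pivot element 1.
Divide row 1 by 1; eliminate column x3 from the other rows.
Second iteration: most negative z-row entry is -5 in column x2, so x2 enters.
Ratio test on column x2 — row 1: entry 0 ≤ 0; row 2: 9/4 = 9/4. Minimum is 9/4 at row 2 (w2 leaves); pivot element 4.
Divide row 2 by 4; eliminate column x2 from the other rows.
After both pivots, the entry at the z-row, column RHS is 171/4.

171/4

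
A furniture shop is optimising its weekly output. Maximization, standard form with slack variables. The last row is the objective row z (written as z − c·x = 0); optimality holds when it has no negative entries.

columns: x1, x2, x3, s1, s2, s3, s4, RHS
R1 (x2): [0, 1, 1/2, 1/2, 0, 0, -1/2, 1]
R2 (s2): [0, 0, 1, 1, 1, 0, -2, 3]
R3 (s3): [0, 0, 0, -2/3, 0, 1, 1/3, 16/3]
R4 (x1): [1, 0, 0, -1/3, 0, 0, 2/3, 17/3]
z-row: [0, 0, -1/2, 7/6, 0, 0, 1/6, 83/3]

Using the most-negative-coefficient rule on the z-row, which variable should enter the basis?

Negative z-row entries: x3: -1/2.
The most negative is -1/2 in column x3, so x3 enters.

x3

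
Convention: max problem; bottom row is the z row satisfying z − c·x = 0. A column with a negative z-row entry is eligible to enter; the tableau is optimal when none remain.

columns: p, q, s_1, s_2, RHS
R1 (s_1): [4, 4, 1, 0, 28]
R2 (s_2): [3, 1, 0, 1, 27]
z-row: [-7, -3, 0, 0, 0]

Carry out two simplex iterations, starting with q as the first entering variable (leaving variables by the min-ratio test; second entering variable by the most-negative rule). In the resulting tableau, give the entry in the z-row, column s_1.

Ratio test on column q — row 1: 28/4 = 7; row 2: 27/1 = 27. Minimum is 7 at row 1 (s_1 leaves); pivot element 4.
Divide row 1 by 4; eliminate column q from the other rows.
Second iteration: most negative z-row entry is -4 in column p, so p enters.
Ratio test on column p — row 1: 7/1 = 7; row 2: 20/2 = 10. Minimum is 7 at row 1 (q leaves); pivot element 1.
Divide row 1 by 1; eliminate column p from the other rows.
After both pivots, the entry at the z-row, column s_1 is 7/4.

7/4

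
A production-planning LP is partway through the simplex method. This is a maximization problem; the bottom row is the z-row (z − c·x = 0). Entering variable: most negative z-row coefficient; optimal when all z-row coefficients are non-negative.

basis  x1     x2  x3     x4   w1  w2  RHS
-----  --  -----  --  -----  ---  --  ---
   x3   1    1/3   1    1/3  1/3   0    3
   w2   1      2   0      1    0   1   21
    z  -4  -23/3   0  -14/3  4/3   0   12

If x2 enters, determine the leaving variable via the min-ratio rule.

x3

Column x2 entries and ratios — x3: 3/(1/3) = 9; w2: 21/2 = 21/2.
Smallest ratio is 9 in the row of x3, so x3 leaves.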